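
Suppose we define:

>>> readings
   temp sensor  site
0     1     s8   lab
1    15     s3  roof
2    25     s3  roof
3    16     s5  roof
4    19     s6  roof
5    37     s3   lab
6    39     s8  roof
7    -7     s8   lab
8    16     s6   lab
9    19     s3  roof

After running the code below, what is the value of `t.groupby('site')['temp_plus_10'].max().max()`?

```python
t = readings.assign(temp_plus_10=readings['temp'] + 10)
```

49

add column temp_plus_10 = readings['temp'] + 10:
   temp sensor  site  temp_plus_10
0     1     s8   lab            11
1    15     s3  roof            25
2    25     s3  roof            35
3    16     s5  roof            26
4    19     s6  roof            29
5    37     s3   lab            47
6    39     s8  roof            49
7    -7     s8   lab             3
8    16     s6   lab            26
9    19     s3  roof            29
group by site, max of temp_plus_10:
site
lab     47
roof    49
Name: temp_plus_10, dtype: int64
Finally, max of the resulting series = 49.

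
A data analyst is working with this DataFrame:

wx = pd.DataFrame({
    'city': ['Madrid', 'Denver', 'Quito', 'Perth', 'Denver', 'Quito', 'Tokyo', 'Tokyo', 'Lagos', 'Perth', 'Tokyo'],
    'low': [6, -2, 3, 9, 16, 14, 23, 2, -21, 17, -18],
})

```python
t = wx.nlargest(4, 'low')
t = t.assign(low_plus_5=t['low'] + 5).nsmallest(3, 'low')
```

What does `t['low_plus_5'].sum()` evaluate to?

take 4 rows with largest low:
     city  low
6   Tokyo   23
9   Perth   17
4  Denver   16
5   Quito   14
add column low_plus_5 = t['low'] + 5:
     city  low  low_plus_5
6   Tokyo   23          28
9   Perth   17          22
4  Denver   16          21
5   Quito   14          19
take 3 rows with smallest low:
     city  low  low_plus_5
5   Quito   14          19
4  Denver   16          21
9   Perth   17          22
So sum() = 62.

62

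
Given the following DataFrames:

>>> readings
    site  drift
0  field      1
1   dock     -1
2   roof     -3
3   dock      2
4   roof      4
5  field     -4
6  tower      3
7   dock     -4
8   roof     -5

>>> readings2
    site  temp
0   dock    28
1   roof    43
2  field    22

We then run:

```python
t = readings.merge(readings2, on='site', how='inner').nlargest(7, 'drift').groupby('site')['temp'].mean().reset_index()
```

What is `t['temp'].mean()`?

merge on 'site' (how='inner') → 8 rows:
    site  drift  temp
0  field      1    22
1   dock     -1    28
2   roof     -3    43
3   dock      2    28
4   roof      4    43
5  field     -4    22
6   dock     -4    28
7   roof     -5    43
take 7 rows with largest drift:
    site  drift  temp
4   roof      4    43
3   dock      2    28
0  field      1    22
1   dock     -1    28
2   roof     -3    43
5  field     -4    22
6   dock     -4    28
group by site, mean of temp:
site
dock     28.0
field    22.0
roof     43.0
Name: temp, dtype: float64
reset_index():
    site  temp
0   dock  28.0
1  field  22.0
2   roof  43.0

31.0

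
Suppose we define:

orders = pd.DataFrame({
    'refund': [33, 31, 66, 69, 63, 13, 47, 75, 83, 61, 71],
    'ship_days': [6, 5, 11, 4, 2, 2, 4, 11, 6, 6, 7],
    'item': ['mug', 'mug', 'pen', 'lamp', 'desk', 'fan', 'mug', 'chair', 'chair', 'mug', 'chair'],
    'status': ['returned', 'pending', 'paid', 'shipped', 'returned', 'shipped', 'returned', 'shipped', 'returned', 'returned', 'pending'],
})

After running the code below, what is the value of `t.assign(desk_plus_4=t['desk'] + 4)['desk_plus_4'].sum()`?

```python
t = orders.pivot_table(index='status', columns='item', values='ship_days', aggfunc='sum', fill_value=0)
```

18

pivot: rows=status, cols=item, sum(ship_days):
item      chair  desk  fan  lamp  mug  pen
status                                    
paid          0     0    0     0    0   11
pending       7     0    0     0    5    0
returned      6     2    0     0   16    0
shipped      11     0    2     4    0    0
add column desk_plus_4 = t['desk'] + 4:
item      chair  desk  fan  lamp  mug  pen  desk_plus_4
status                                                 
paid          0     0    0     0    0   11            4
pending       7     0    0     0    5    0            4
returned      6     2    0     0   16    0            6
shipped      11     0    2     4    0    0            4
Hence 18.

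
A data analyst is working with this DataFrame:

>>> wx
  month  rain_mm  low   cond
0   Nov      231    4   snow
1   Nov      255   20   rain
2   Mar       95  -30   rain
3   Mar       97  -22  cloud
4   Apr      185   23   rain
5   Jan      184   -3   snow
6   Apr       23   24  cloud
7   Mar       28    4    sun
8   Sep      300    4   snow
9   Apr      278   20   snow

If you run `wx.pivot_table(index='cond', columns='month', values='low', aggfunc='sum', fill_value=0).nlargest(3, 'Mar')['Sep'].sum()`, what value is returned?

pivot: rows=cond, cols=month, sum(low):
month  Apr  Jan  Mar  Nov  Sep
cond                          
cloud   24    0  -22    0    0
rain    23    0  -30   20    0
snow    20   -3    0    4    4
sun      0    0    4    0    0
take 3 rows with largest Mar:
month  Apr  Jan  Mar  Nov  Sep
cond                          
sun      0    0    4    0    0
snow    20   -3    0    4    4
cloud   24    0  -22    0    0
Then the sum of column 'Sep': 4

4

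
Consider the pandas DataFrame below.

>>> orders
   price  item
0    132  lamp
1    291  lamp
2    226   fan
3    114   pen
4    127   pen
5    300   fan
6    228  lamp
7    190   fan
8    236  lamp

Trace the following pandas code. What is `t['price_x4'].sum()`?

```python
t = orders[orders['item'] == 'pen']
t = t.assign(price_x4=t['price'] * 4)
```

964

filter rows where item == 'pen':
   price item
3    114  pen
4    127  pen
add column price_x4 = t['price'] * 4:
   price item  price_x4
3    114  pen       456
4    127  pen       508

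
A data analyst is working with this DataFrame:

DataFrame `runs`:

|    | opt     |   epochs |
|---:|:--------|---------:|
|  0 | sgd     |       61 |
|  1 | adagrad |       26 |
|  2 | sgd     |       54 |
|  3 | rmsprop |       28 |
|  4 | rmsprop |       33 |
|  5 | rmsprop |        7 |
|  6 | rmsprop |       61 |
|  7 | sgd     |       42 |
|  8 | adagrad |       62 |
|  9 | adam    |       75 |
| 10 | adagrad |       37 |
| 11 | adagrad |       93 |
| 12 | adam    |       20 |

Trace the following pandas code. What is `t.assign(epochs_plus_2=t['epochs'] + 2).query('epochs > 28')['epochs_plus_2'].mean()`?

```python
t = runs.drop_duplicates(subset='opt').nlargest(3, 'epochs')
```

drop duplicate opt (keep=first):
       opt  epochs
0      sgd      61
1  adagrad      26
3  rmsprop      28
9     adam      75
take 3 rows with largest epochs:
       opt  epochs
9     adam      75
0      sgd      61
3  rmsprop      28
add column epochs_plus_2 = t['epochs'] + 2:
       opt  epochs  epochs_plus_2
9     adam      75             77
0      sgd      61             63
3  rmsprop      28             30
filter rows where epochs > 28:
    opt  epochs  epochs_plus_2
9  adam      75             77
0   sgd      61             63
So mean() = 70.0.

70.0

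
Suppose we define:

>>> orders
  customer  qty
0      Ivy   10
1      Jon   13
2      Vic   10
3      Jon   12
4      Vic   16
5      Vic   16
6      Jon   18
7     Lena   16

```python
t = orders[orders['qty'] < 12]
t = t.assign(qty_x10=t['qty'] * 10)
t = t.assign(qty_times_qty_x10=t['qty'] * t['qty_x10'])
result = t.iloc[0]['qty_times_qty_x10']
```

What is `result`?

1000

filter rows where qty < 12:
  customer  qty
0      Ivy   10
2      Vic   10
add column qty_x10 = t['qty'] * 10:
  customer  qty  qty_x10
0      Ivy   10      100
2      Vic   10      100
add column qty_times_qty_x10 = t['qty'] * t['qty_x10']:
  customer  qty  qty_x10  qty_times_qty_x10
0      Ivy   10      100               1000
2      Vic   10      100               1000
Taking the value at position 0, column 'qty_times_qty_x10' gives 1000.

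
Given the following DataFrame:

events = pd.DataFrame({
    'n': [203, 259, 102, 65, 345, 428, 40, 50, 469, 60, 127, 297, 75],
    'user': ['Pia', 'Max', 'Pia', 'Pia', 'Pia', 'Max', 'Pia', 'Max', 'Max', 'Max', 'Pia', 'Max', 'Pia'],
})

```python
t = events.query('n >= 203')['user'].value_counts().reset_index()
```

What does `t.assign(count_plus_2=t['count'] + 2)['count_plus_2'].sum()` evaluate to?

filter rows where n >= 203:
      n user
0   203  Pia
1   259  Max
4   345  Pia
5   428  Max
8   469  Max
11  297  Max
value_counts of user:
user
Max    4
Pia    2
Name: count, dtype: int64
reset_index():
  user  count
0  Max      4
1  Pia      2
add column count_plus_2 = t['count'] + 2:
  user  count  count_plus_2
0  Max      4             6
1  Pia      2             4
Hence 10.

10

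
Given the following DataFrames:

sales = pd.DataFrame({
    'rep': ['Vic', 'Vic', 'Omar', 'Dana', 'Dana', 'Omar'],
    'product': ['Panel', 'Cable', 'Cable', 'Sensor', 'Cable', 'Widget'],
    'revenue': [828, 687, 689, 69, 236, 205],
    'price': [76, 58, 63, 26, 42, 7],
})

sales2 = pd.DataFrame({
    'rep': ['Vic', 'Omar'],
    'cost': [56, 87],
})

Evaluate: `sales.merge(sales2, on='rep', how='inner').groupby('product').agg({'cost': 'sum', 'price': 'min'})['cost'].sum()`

286

merge on 'rep' (how='inner') → 4 rows:
    rep product  revenue  price  cost
0   Vic   Panel      828     76    56
1   Vic   Cable      687     58    56
2  Omar   Cable      689     63    87
3  Omar  Widget      205      7    87
group by product: sum(cost), min(price):
         cost  price
product             
Cable     143     58
Panel      56     76
Widget     87      7
The sum of column 'cost' is 286.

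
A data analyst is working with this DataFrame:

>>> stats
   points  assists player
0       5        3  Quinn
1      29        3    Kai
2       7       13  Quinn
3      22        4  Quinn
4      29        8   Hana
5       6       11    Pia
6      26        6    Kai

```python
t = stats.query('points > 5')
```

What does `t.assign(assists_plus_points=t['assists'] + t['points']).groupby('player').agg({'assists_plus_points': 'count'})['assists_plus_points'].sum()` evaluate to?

6

filter rows where points > 5:
   points  assists player
1      29        3    Kai
2       7       13  Quinn
3      22        4  Quinn
4      29        8   Hana
5       6       11    Pia
6      26        6    Kai
add column assists_plus_points = t['assists'] + t['points']:
   points  assists player  assists_plus_points
1      29        3    Kai                   32
2       7       13  Quinn                   20
3      22        4  Quinn                   26
4      29        8   Hana                   37
5       6       11    Pia                   17
6      26        6    Kai                   32
group by player, count of assists_plus_points:
        assists_plus_points
player                     
Hana                      1
Kai                       2
Pia                       1
Quinn                     2
Then the sum of column 'assists_plus_points': 6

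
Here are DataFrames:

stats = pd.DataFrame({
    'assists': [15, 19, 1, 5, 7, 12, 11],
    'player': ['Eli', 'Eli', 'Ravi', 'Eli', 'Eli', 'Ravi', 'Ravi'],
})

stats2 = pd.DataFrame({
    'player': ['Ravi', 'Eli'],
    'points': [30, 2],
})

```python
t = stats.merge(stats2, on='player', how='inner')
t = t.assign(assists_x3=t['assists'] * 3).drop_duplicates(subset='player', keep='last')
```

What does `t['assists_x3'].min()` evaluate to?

merge on 'player' (how='inner') → 7 rows:
   assists player  points
0       15    Eli       2
1       19    Eli       2
2        1   Ravi      30
3        5    Eli       2
4        7    Eli       2
5       12   Ravi      30
6       11   Ravi      30
add column assists_x3 = t['assists'] * 3:
   assists player  points  assists_x3
0       15    Eli       2          45
1       19    Eli       2          57
2        1   Ravi      30           3
3        5    Eli       2          15
4        7    Eli       2          21
5       12   Ravi      30          36
6       11   Ravi      30          33
drop duplicate player (keep=last):
   assists player  points  assists_x3
4        7    Eli       2          21
6       11   Ravi      30          33
min of column 'assists_x3' → 21

21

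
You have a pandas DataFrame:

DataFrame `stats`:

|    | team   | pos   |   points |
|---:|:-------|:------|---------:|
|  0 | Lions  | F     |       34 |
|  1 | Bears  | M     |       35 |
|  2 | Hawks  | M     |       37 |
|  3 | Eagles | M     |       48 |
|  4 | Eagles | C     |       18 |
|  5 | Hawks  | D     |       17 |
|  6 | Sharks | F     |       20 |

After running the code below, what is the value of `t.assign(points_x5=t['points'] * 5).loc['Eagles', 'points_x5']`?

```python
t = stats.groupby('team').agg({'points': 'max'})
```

240

group by team, max of points:
        points
team          
Bears       35
Eagles      48
Hawks       37
Lions       34
Sharks      20
add column points_x5 = t['points'] * 5:
        points  points_x5
team                     
Bears       35        175
Eagles      48        240
Hawks       37        185
Lions       34        170
Sharks      20        100
value at row 'Eagles', column 'points_x5' → 240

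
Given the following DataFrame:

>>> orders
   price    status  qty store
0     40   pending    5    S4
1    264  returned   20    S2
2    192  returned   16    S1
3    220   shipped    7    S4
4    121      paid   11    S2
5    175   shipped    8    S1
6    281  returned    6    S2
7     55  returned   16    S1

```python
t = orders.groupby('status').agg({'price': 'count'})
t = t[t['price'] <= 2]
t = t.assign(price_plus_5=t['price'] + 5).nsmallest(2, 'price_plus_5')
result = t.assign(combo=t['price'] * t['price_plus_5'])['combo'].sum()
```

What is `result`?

12

group by status, count of price:
          price
status         
paid          1
pending       1
returned      4
shipped       2
filter rows where price <= 2:
         price
status        
paid         1
pending      1
shipped      2
add column price_plus_5 = t['price'] + 5:
         price  price_plus_5
status                      
paid         1             6
pending      1             6
shipped      2             7
take 2 rows with smallest price_plus_5:
         price  price_plus_5
status                      
paid         1             6
pending      1             6
add column combo = t['price'] * t['price_plus_5']:
         price  price_plus_5  combo
status                             
paid         1             6      6
pending      1             6      6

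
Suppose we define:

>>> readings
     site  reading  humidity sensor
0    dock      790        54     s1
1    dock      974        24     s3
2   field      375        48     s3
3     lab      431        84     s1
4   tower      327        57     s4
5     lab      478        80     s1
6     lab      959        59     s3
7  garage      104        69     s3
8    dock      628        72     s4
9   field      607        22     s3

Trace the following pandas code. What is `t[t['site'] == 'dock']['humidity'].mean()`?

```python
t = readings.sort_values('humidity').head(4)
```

39.0

sort by humidity:
     site  reading  humidity sensor
9   field      607        22     s3
1    dock      974        24     s3
2   field      375        48     s3
0    dock      790        54     s1
4   tower      327        57     s4
6     lab      959        59     s3
7  garage      104        69     s3
8    dock      628        72     s4
5     lab      478        80     s1
3     lab      431        84     s1
take first 4 rows:
    site  reading  humidity sensor
9  field      607        22     s3
1   dock      974        24     s3
2  field      375        48     s3
0   dock      790        54     s1
filter rows where site == 'dock':
   site  reading  humidity sensor
1  dock      974        24     s3
0  dock      790        54     s1
Hence 39.0.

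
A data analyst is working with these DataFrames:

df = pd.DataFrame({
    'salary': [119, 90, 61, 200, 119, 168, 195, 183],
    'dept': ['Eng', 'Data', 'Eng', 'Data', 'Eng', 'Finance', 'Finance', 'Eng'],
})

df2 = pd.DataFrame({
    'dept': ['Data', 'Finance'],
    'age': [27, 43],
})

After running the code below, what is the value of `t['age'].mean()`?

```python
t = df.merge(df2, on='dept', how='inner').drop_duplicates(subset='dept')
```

merge on 'dept' (how='inner') → 4 rows:
   salary     dept  age
0      90     Data   27
1     200     Data   27
2     168  Finance   43
3     195  Finance   43
drop duplicate dept (keep=first):
   salary     dept  age
0      90     Data   27
2     168  Finance   43
Reading off the mean of column 'age', we get 35.0.

35.0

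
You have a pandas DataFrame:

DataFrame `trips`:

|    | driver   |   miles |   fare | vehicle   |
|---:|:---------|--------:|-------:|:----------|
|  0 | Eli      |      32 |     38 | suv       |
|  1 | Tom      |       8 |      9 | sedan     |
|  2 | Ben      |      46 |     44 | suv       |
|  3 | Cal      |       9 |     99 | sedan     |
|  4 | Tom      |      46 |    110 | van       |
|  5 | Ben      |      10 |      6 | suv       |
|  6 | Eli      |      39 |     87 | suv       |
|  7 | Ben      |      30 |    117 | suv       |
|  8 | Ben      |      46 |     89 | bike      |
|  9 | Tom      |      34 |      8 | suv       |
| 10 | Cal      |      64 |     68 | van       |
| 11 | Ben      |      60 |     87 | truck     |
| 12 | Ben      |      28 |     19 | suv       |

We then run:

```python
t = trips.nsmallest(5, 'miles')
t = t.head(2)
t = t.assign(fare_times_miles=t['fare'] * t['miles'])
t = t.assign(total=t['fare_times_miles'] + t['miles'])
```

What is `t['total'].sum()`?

take 5 rows with smallest miles:
   driver  miles  fare vehicle
1     Tom      8     9   sedan
3     Cal      9    99   sedan
5     Ben     10     6     suv
12    Ben     28    19     suv
7     Ben     30   117     suv
take first 2 rows:
  driver  miles  fare vehicle
1    Tom      8     9   sedan
3    Cal      9    99   sedan
add column fare_times_miles = t['fare'] * t['miles']:
  driver  miles  fare vehicle  fare_times_miles
1    Tom      8     9   sedan                72
3    Cal      9    99   sedan               891
add column total = t['fare_times_miles'] + t['miles']:
  driver  miles  fare vehicle  fare_times_miles  total
1    Tom      8     9   sedan                72     80
3    Cal      9    99   sedan               891    900
sum of column 'total' → 980

980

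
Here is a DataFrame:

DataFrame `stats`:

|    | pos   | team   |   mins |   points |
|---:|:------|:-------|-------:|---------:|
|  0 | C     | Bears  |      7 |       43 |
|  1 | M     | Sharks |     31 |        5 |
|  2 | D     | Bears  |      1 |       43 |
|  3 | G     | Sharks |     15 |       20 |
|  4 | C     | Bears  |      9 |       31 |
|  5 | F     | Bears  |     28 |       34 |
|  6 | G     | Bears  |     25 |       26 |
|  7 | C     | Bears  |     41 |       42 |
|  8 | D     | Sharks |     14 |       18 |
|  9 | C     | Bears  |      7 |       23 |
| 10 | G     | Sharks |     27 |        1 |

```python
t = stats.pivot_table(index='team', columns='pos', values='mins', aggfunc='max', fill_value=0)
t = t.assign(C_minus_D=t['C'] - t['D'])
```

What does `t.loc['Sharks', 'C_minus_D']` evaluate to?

-14

pivot: rows=team, cols=pos, max(mins):
pos      C   D   F   G   M
team                      
Bears   41   1  28  25   0
Sharks   0  14   0  27  31
add column C_minus_D = t['C'] - t['D']:
pos      C   D   F   G   M  C_minus_D
team                                 
Bears   41   1  28  25   0         40
Sharks   0  14   0  27  31        -14
Reading off the value at row 'Sharks', column 'C_minus_D', we get -14.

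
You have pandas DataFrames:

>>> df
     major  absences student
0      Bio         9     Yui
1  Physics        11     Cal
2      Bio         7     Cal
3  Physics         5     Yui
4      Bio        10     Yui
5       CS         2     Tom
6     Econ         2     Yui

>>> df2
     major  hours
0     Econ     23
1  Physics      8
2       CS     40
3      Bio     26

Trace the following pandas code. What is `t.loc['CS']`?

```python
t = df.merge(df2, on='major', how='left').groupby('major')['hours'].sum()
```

40

merge on 'major' (how='left') → 7 rows:
     major  absences student  hours
0      Bio         9     Yui     26
1  Physics        11     Cal      8
2      Bio         7     Cal     26
3  Physics         5     Yui      8
4      Bio        10     Yui     26
5       CS         2     Tom     40
6     Econ         2     Yui     23
group by major, sum of hours:
major
Bio        78
CS         40
Econ       23
Physics    16
Name: hours, dtype: int64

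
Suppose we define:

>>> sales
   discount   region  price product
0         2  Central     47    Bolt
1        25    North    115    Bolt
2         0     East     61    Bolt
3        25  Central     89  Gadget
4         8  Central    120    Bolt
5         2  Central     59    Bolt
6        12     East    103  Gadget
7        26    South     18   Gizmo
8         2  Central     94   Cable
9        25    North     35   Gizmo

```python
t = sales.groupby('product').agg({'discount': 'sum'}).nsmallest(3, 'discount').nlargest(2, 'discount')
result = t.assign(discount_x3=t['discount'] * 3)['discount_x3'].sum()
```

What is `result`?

222

group by product, sum of discount:
         discount
product          
Bolt           37
Cable           2
Gadget         37
Gizmo          51
take 3 rows with smallest discount:
         discount
product          
Cable           2
Bolt           37
Gadget         37
take 2 rows with largest discount:
         discount
product          
Bolt           37
Gadget         37
add column discount_x3 = t['discount'] * 3:
         discount  discount_x3
product                       
Bolt           37          111
Gadget         37          111
Then the sum of column 'discount_x3': 222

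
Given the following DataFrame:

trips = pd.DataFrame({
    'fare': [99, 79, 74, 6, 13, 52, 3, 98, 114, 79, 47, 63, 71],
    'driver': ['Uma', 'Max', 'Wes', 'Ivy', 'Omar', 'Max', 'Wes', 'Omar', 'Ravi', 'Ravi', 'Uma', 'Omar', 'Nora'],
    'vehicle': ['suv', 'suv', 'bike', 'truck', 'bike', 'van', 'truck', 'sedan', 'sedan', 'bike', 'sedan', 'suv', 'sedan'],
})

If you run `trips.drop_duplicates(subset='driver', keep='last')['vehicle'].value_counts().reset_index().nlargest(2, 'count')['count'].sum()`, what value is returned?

drop duplicate driver (keep=last):
    fare driver vehicle
3      6    Ivy   truck
5     52    Max     van
6      3    Wes   truck
9     79   Ravi    bike
10    47    Uma   sedan
11    63   Omar     suv
12    71   Nora   sedan
value_counts of vehicle:
vehicle
truck    2
sedan    2
van      1
bike     1
suv      1
Name: count, dtype: int64
reset_index():
  vehicle  count
0   truck      2
1   sedan      2
2     van      1
3    bike      1
4     suv      1
take 2 rows with largest count:
  vehicle  count
0   truck      2
1   sedan      2

4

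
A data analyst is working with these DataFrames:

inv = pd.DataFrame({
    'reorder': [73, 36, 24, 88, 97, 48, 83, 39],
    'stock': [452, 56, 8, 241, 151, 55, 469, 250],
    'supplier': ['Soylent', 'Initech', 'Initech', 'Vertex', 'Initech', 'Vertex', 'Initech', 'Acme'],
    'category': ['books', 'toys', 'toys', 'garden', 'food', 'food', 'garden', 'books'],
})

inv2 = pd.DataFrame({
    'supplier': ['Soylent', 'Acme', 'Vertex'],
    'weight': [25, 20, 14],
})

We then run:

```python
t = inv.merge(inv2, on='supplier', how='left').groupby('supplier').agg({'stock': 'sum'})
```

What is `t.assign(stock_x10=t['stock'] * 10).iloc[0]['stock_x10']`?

merge on 'supplier' (how='left') → 8 rows:
   reorder  stock supplier category  weight
0       73    452  Soylent    books    25.0
1       36     56  Initech     toys     NaN
2       24      8  Initech     toys     NaN
3       88    241   Vertex   garden    14.0
4       97    151  Initech     food     NaN
5       48     55   Vertex     food    14.0
6       83    469  Initech   garden     NaN
7       39    250     Acme    books    20.0
group by supplier, sum of stock:
          stock
supplier       
Acme        250
Initech     684
Soylent     452
Vertex      296
add column stock_x10 = t['stock'] * 10:
          stock  stock_x10
supplier                  
Acme        250       2500
Initech     684       6840
Soylent     452       4520
Vertex      296       2960
Finally, value at position 0, column 'stock_x10' = 2500.

2500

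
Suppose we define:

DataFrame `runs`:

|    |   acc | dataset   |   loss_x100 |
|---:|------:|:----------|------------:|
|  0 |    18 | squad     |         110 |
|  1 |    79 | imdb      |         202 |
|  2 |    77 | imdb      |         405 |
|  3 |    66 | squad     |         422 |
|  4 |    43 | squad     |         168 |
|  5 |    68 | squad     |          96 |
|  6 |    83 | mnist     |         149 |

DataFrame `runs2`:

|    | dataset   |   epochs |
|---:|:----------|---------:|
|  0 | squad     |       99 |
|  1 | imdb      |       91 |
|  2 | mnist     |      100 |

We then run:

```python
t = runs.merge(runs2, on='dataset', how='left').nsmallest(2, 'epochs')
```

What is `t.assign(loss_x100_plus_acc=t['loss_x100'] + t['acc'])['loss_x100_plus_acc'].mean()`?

merge on 'dataset' (how='left') → 7 rows:
   acc dataset  loss_x100  epochs
0   18   squad        110      99
1   79    imdb        202      91
2   77    imdb        405      91
3   66   squad        422      99
4   43   squad        168      99
5   68   squad         96      99
6   83   mnist        149     100
take 2 rows with smallest epochs:
   acc dataset  loss_x100  epochs
1   79    imdb        202      91
2   77    imdb        405      91
add column loss_x100_plus_acc = t['loss_x100'] + t['acc']:
   acc dataset  loss_x100  epochs  loss_x100_plus_acc
1   79    imdb        202      91                 281
2   77    imdb        405      91                 482
So mean() = 381.5.

381.5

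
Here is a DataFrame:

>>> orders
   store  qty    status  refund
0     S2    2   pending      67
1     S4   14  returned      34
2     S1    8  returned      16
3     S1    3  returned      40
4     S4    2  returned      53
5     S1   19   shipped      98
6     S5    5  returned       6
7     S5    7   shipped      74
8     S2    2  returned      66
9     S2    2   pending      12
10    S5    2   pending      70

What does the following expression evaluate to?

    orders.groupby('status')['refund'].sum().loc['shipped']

172

group by status, sum of refund:
status
pending     149
returned    215
shipped     172
Name: refund, dtype: int64
Taking the value at index 'shipped' gives 172.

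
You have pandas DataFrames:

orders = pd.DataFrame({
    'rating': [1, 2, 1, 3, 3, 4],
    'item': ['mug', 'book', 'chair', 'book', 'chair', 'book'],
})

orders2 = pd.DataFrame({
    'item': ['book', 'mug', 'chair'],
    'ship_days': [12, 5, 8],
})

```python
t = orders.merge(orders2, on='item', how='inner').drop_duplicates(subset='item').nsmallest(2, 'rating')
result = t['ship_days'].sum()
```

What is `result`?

13

merge on 'item' (how='inner') → 6 rows:
   rating   item  ship_days
0       1    mug          5
1       2   book         12
2       1  chair          8
3       3   book         12
4       3  chair          8
5       4   book         12
drop duplicate item (keep=first):
   rating   item  ship_days
0       1    mug          5
1       2   book         12
2       1  chair          8
take 2 rows with smallest rating:
   rating   item  ship_days
0       1    mug          5
2       1  chair          8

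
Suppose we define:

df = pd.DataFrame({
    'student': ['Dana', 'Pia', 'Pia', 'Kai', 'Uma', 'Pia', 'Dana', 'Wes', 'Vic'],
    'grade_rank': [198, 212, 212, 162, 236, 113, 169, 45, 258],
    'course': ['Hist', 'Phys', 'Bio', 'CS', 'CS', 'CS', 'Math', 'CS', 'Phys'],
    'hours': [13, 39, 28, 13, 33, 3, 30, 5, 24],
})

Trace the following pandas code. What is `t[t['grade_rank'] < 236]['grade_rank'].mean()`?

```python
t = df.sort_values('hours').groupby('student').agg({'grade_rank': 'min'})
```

122.25

sort by hours:
  student  grade_rank course  hours
5     Pia         113     CS      3
7     Wes          45     CS      5
0    Dana         198   Hist     13
3     Kai         162     CS     13
8     Vic         258   Phys     24
2     Pia         212    Bio     28
6    Dana         169   Math     30
4     Uma         236     CS     33
1     Pia         212   Phys     39
group by student, min of grade_rank:
         grade_rank
student            
Dana            169
Kai             162
Pia             113
Uma             236
Vic             258
Wes              45
filter rows where grade_rank < 236:
         grade_rank
student            
Dana            169
Kai             162
Pia             113
Wes              45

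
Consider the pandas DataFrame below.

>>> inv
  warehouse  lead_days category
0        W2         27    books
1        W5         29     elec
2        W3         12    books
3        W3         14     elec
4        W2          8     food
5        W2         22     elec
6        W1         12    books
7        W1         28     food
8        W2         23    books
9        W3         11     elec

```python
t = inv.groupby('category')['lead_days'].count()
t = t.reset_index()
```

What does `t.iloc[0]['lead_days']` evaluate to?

group by category, count of lead_days:
category
books    4
elec     4
food     2
Name: lead_days, dtype: int64
reset_index():
  category  lead_days
0    books          4
1     elec          4
2     food          2
Reading off the value at position 0, column 'lead_days', we get 4.

4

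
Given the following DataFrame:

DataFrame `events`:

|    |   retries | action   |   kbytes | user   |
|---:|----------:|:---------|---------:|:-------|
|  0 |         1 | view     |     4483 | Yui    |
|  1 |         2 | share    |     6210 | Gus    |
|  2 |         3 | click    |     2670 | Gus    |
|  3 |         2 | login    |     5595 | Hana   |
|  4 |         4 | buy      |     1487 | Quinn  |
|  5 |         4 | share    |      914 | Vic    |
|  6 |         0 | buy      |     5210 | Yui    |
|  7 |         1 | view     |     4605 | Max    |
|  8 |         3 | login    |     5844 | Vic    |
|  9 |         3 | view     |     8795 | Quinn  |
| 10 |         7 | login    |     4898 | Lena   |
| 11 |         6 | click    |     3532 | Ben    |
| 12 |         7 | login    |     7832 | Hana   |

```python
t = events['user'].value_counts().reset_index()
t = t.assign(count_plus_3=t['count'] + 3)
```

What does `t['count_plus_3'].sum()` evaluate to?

value_counts of user:
user
Yui      2
Gus      2
Hana     2
Quinn    2
Vic      2
Max      1
Lena     1
Ben      1
Name: count, dtype: int64
reset_index():
    user  count
0    Yui      2
1    Gus      2
2   Hana      2
3  Quinn      2
4    Vic      2
5    Max      1
6   Lena      1
7    Ben      1
add column count_plus_3 = t['count'] + 3:
    user  count  count_plus_3
0    Yui      2             5
1    Gus      2             5
2   Hana      2             5
3  Quinn      2             5
4    Vic      2             5
5    Max      1             4
6   Lena      1             4
7    Ben      1             4
The sum of column 'count_plus_3' is 37.

37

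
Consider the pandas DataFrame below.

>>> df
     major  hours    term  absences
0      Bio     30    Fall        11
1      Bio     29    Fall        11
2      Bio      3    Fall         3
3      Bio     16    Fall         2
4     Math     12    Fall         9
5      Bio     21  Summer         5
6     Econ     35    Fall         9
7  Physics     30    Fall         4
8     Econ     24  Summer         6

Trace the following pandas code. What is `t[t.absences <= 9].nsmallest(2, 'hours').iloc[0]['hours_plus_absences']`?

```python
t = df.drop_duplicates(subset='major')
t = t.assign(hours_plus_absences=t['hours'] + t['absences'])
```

21

drop duplicate major (keep=first):
     major  hours  term  absences
0      Bio     30  Fall        11
4     Math     12  Fall         9
6     Econ     35  Fall         9
7  Physics     30  Fall         4
add column hours_plus_absences = t['hours'] + t['absences']:
     major  hours  term  absences  hours_plus_absences
0      Bio     30  Fall        11                   41
4     Math     12  Fall         9                   21
6     Econ     35  Fall         9                   44
7  Physics     30  Fall         4                   34
filter rows where absences <= 9:
     major  hours  term  absences  hours_plus_absences
4     Math     12  Fall         9                   21
6     Econ     35  Fall         9                   44
7  Physics     30  Fall         4                   34
take 2 rows with smallest hours:
     major  hours  term  absences  hours_plus_absences
4     Math     12  Fall         9                   21
7  Physics     30  Fall         4                   34
Hence 21.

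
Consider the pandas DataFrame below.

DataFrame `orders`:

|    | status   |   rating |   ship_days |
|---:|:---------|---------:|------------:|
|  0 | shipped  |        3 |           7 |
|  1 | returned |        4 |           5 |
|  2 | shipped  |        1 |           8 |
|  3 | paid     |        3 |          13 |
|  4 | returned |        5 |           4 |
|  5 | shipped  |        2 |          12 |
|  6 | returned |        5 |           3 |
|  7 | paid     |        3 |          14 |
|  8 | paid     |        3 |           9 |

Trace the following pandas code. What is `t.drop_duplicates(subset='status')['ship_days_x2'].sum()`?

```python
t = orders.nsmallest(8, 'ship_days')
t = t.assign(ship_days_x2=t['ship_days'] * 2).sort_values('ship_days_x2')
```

38

take 8 rows with smallest ship_days:
     status  rating  ship_days
6  returned       5          3
4  returned       5          4
1  returned       4          5
0   shipped       3          7
2   shipped       1          8
8      paid       3          9
5   shipped       2         12
3      paid       3         13
add column ship_days_x2 = t['ship_days'] * 2:
     status  rating  ship_days  ship_days_x2
6  returned       5          3             6
4  returned       5          4             8
1  returned       4          5            10
0   shipped       3          7            14
2   shipped       1          8            16
8      paid       3          9            18
5   shipped       2         12            24
3      paid       3         13            26
sort by ship_days_x2:
     status  rating  ship_days  ship_days_x2
6  returned       5          3             6
4  returned       5          4             8
1  returned       4          5            10
0   shipped       3          7            14
2   shipped       1          8            16
8      paid       3          9            18
5   shipped       2         12            24
3      paid       3         13            26
drop duplicate status (keep=first):
     status  rating  ship_days  ship_days_x2
6  returned       5          3             6
0   shipped       3          7            14
8      paid       3          9            18
So sum() = 38.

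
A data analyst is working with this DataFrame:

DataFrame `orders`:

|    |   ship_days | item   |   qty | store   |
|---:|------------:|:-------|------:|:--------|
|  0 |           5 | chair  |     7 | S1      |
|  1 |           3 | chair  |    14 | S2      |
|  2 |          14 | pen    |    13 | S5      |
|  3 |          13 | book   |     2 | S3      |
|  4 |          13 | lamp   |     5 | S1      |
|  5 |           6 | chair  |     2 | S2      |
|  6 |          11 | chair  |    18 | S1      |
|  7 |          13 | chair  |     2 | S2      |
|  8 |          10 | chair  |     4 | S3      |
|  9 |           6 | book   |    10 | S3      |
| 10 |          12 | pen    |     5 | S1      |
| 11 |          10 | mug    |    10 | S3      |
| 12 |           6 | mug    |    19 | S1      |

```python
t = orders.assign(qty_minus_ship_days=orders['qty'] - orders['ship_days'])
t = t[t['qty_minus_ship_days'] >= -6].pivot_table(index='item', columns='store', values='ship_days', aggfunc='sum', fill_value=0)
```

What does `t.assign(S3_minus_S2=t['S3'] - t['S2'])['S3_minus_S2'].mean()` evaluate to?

add column qty_minus_ship_days = orders['qty'] - orders['ship_days']:
    ship_days   item  qty store  qty_minus_ship_days
0           5  chair    7    S1                    2
1           3  chair   14    S2                   11
2          14    pen   13    S5                   -1
3          13   book    2    S3                  -11
4          13   lamp    5    S1                   -8
5           6  chair    2    S2                   -4
6          11  chair   18    S1                    7
7          13  chair    2    S2                  -11
8          10  chair    4    S3                   -6
9           6   book   10    S3                    4
10         12    pen    5    S1                   -7
11         10    mug   10    S3                    0
12          6    mug   19    S1                   13
filter rows where qty_minus_ship_days >= -6:
    ship_days   item  qty store  qty_minus_ship_days
0           5  chair    7    S1                    2
1           3  chair   14    S2                   11
2          14    pen   13    S5                   -1
5           6  chair    2    S2                   -4
6          11  chair   18    S1                    7
8          10  chair    4    S3                   -6
9           6   book   10    S3                    4
11         10    mug   10    S3                    0
12          6    mug   19    S1                   13
pivot: rows=item, cols=store, sum(ship_days):
store  S1  S2  S3  S5
item                 
book    0   0   6   0
chair  16   9  10   0
mug     6   0  10   0
pen     0   0   0  14
add column S3_minus_S2 = t['S3'] - t['S2']:
store  S1  S2  S3  S5  S3_minus_S2
item                              
book    0   0   6   0            6
chair  16   9  10   0            1
mug     6   0  10   0           10
pen     0   0   0  14            0
Taking the mean of column 'S3_minus_S2' gives 4.25.

4.25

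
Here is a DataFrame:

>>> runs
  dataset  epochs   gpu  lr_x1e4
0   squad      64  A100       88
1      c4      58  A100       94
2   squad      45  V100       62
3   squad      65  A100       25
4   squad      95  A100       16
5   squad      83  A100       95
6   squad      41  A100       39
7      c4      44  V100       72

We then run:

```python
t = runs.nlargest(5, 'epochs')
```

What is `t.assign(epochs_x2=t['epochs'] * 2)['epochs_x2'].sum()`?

730

take 5 rows with largest epochs:
  dataset  epochs   gpu  lr_x1e4
4   squad      95  A100       16
5   squad      83  A100       95
3   squad      65  A100       25
0   squad      64  A100       88
1      c4      58  A100       94
add column epochs_x2 = t['epochs'] * 2:
  dataset  epochs   gpu  lr_x1e4  epochs_x2
4   squad      95  A100       16        190
5   squad      83  A100       95        166
3   squad      65  A100       25        130
0   squad      64  A100       88        128
1      c4      58  A100       94        116
Finally, sum of column 'epochs_x2' = 730.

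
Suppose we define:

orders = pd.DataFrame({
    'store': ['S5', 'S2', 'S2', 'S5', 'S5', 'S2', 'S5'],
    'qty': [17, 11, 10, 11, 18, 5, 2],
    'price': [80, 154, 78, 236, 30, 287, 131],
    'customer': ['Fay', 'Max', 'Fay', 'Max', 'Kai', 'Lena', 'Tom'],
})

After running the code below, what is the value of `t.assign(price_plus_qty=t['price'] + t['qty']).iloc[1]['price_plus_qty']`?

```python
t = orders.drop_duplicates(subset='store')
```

165

drop duplicate store (keep=first):
  store  qty  price customer
0    S5   17     80      Fay
1    S2   11    154      Max
add column price_plus_qty = t['price'] + t['qty']:
  store  qty  price customer  price_plus_qty
0    S5   17     80      Fay              97
1    S2   11    154      Max             165
Taking the value at position 1, column 'price_plus_qty' gives 165.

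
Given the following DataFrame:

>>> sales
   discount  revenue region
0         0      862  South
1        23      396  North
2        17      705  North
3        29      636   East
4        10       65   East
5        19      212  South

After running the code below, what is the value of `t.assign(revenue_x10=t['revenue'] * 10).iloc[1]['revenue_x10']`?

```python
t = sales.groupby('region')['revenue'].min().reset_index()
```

3960

group by region, min of revenue:
region
East      65
North    396
South    212
Name: revenue, dtype: int64
reset_index():
  region  revenue
0   East       65
1  North      396
2  South      212
add column revenue_x10 = t['revenue'] * 10:
  region  revenue  revenue_x10
0   East       65          650
1  North      396         3960
2  South      212         2120
Reading off the value at position 1, column 'revenue_x10', we get 3960.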